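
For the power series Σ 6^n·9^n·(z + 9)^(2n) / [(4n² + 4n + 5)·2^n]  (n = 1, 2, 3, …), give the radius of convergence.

R = √3/9

By the ratio test, |a_{n+1}/a_n| = [(4n² + 4n + 5)/(4(n+1)² + 4(n+1) + 5)] · 6·9/2 → 27.
Since the exponent of (z + 9) increases by 2 each term, convergence requires |z + 9|² < 1/27, hence R = √3/9.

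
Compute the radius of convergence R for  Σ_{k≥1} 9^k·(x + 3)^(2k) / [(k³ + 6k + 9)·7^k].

R = √7/3

By the ratio test, |a_{k+1}/a_k| = [(k³ + 6k + 9)/((k+1)³ + 6(k+1) + 9)] · 9/7 → 9/7.
Writing y = (x + 3)², the series in y has radius 7/9, so |x + 3| < √(7/9) and R = √7/3.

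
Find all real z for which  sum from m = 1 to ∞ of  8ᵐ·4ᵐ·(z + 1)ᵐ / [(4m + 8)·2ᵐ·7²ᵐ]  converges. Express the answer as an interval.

[-65/16, 33/16)

By the ratio test, |a_{m+1}/a_m| = [(4m + 8)/(4(m+1) + 8)] · 8·4/(2·49) → 16/49.
Hence the series converges for |z + 1| < 1/(16/49) = 49/16, so the radius of convergence is 49/16.
At z = 33/16: comparison with the harmonic series Σ 1/m shows the series diverges.
At z = -65/16: the terms alternate in sign and decrease monotonically to 0 in absolute value (size ~ c/m), so the alternating series test gives convergence.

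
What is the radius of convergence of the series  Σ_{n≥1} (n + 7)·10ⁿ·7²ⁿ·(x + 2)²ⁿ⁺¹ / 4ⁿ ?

R = √10/35

By the ratio test, |a_{n+1}/a_n| = [((n+1) + 7)/(n + 7)] · 10·49/4 → 245/2.
Successive powers of (x + 2) differ by 2, so the series converges when |x + 2|² · 245/2 < 1, i.e. |x + 2| < √(2/245). So R = √10/35.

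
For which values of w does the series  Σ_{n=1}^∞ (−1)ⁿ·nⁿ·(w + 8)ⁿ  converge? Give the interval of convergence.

Applying the root test, |a_n|^(1/n) = n → ∞.
The root grows without bound, so R = 0 (convergence only at w = -8).

{-8}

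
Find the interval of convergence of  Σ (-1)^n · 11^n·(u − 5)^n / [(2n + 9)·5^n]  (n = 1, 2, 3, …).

By the ratio test, |a_{n+1}/a_n| = [(2n + 9)/(2(n+1) + 9)] · 11/5 → 11/5.
The series converges when 11/5 · |u − 5| < 1, giving R = 5/11.
At u = 60/11: an alternating series whose terms decrease to 0 in absolute value, so it converges by the Leibniz criterion.
Endpoint u = 50/11: the terms are asymptotic to a nonzero constant times 1/n, so the series diverges by limit comparison with Σ 1/n.

(50/11, 60/11]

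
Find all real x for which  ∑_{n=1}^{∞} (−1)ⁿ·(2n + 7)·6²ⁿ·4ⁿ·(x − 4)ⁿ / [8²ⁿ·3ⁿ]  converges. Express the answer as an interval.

The ratio of consecutive coefficients is [(2(n+1) + 7)/(2n + 7)] · 36·4/(64·3) → 3/4.
Convergence for |x − 4| · 3/4 < 1, i.e. |x − 4| < 4/3. So R = 4/3.
Check x = 16/3: the n-th term does not approach 0; divergence by the term test.
When x = 8/3, the n-th term does not approach 0; divergence by the term test.

(8/3, 16/3)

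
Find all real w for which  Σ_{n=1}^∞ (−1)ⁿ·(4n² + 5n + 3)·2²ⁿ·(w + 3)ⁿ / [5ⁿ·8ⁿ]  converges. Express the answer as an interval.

By the ratio test, |a_{n+1}/a_n| = [(4(n+1)² + 5(n+1) + 3)/(4n² + 5n + 3)] · 4/(5·8) → 1/10.
Thus R = 1/(1/10) = 10.
Endpoint w = 7: the terms have absolute value of order n², which does not tend to 0, so the series diverges by the divergence test.
At w = -13: the terms do not tend to 0, so the series diverges.

(-13, 7)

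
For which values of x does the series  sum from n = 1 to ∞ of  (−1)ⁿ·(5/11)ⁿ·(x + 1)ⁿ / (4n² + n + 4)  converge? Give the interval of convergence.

[-16/5, 6/5]

Apply the ratio test: |a_{n+1}| / |a_n| = [(4n² + n + 4)/(4(n+1)² + (n+1) + 4)] · 5/11, which tends to 5/11 as n → ∞.
Hence the series converges for |x + 1| < 1/(5/11) = 11/5, so the radius of convergence is 11/5.
Endpoint x = 6/5: the terms are on the order of 1/n², so the series converges absolutely by comparison with the p-series (p = 2 > 1).
When x = -16/5, absolute convergence follows by limit comparison with Σ 1/n².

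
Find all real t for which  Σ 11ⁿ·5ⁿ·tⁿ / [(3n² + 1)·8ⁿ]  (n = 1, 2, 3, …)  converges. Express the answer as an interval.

[-8/55, 8/55]

By the ratio test, |a_{n+1}/a_n| = [(3n² + 1)/(3(n+1)² + 1)] · 11·5/8 → 55/8.
Thus R = 1/(55/8) = 8/55.
Check t = 8/55: the series is dominated by a constant times Σ 1/n², which converges (p = 2 > 1).
When t = -8/55, the series is dominated by a constant times Σ 1/n², which converges (p = 2 > 1).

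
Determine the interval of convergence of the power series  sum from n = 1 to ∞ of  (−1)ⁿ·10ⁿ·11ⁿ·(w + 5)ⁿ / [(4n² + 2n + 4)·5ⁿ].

By the ratio test, |a_{n+1}/a_n| = [(4n² + 2n + 4)/(4(n+1)² + 2(n+1) + 4)] · 10·11/5 → 22.
The series converges when 22 · |w + 5| < 1, giving R = 1/22.
When w = -109/22, the terms are on the order of 1/n², so the series converges absolutely by comparison with the p-series (p = 2 > 1).
Endpoint w = -111/22: the terms are on the order of 1/n², so the series converges absolutely by comparison with the p-series (p = 2 > 1).

[-111/22, -109/22]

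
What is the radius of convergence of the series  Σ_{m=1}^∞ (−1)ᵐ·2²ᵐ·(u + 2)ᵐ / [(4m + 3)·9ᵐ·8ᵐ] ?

The ratio of consecutive coefficients is [(4m + 3)/(4(m+1) + 3)] · 4/(9·8) → 1/18.
Thus R = 1/(1/18) = 18.

R = 18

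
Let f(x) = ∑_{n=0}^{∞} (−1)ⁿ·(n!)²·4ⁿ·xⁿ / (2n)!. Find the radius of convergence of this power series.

R = 1

The ratio of consecutive coefficients is (n+1)²/[(2n+1)·(2n+2)] · 4 → 1.
Hence R = 1.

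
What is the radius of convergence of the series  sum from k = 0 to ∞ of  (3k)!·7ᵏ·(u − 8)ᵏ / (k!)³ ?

R = 1/189

The ratio of consecutive coefficients is (3k+1)·(3k+2)·(3k+3)/(k+1)³ · 7 → 189.
Convergence for |u − 8| · 189 < 1, i.e. |u − 8| < 1/189. So R = 1/189.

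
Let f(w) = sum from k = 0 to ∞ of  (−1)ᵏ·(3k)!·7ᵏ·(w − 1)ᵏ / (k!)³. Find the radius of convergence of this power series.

The ratio of consecutive coefficients is (3k+1)·(3k+2)·(3k+3)/(k+1)³ · 7 → 189.
Thus R = 1/(189) = 1/189.

R = 1/189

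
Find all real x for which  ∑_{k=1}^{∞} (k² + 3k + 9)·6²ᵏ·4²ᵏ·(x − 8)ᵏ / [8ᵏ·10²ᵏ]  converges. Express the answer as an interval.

By the ratio test, |a_{k+1}/a_k| = [((k+1)² + 3(k+1) + 9)/(k² + 3k + 9)] · 36·16/(8·100) → 18/25.
Hence the series converges for |x − 8| < 1/(18/25) = 25/18, so the radius of convergence is 25/18.
Check x = 169/18: the k-th term does not approach 0; divergence by the term test.
At x = 119/18: the k-th term does not approach 0; divergence by the term test.

(119/18, 169/18)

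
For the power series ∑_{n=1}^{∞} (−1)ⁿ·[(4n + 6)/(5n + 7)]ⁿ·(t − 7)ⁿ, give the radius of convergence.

By the Cauchy root test, |a_n|^(1/n) = (4n + 6)/(5n + 7) → 4/5.
Thus R = 1/(4/5) = 5/4.

R = 5/4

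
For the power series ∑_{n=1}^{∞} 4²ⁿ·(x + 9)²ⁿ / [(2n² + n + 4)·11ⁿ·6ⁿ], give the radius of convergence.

By the ratio test, |a_{n+1}/a_n| = [(2n² + n + 4)/(2(n+1)² + (n+1) + 4)] · 16/(11·6) → 8/33.
Writing y = (x + 9)², the series in y has radius 33/8, so |x + 9| < √(33/8) and R = √66/4.

R = √66/4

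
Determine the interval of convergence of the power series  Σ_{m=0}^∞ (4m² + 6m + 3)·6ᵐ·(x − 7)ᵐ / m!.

Apply the ratio test: |a_{m+1}| / |a_m| = (4(m+1)² + 6(m+1) + 3)/(4m² + 6m + 3) · 6 · 1/(m+1), which tends to 0 as m → ∞.
Since the limit is 0 < 1 for every x, the series converges on all of ℝ and R = ∞.

(−∞, ∞)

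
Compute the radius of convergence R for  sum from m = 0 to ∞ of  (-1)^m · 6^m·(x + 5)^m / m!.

By the ratio test, |a_{m+1}/a_m| = 6 · 1/(m+1) → 0.
The ratio tends to 0 regardless of x, hence R = ∞.

R = ∞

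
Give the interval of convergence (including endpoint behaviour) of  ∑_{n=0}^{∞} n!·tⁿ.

{0}

Ratio test: |a_{n+1}/a_n| = (n+1) → ∞ as n → ∞.
Since the ratio → ∞, the series diverges for every t ≠ 0, and R = 0.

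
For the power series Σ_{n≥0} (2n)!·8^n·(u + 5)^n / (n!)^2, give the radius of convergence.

R = 1/32

By the ratio test, |a_{n+1}/a_n| = (2n+1)·(2n+2)/(n+1)² · 8 → 32.
Hence the series converges for |u + 5| < 1/(32) = 1/32, so the radius of convergence is 1/32.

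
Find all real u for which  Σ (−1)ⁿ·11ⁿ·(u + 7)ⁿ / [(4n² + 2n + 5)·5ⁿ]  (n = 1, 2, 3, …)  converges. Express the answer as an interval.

[-82/11, -72/11]

Apply the ratio test: |a_{n+1}| / |a_n| = [(4n² + 2n + 5)/(4(n+1)² + 2(n+1) + 5)] · 11/5, which tends to 11/5 as n → ∞.
Hence the series converges for |u + 7| < 1/(11/5) = 5/11, so the radius of convergence is 5/11.
When u = -72/11, the series is dominated by a constant times Σ 1/n², which converges (p = 2 > 1).
When u = -82/11, the series is dominated by a constant times Σ 1/n², which converges (p = 2 > 1).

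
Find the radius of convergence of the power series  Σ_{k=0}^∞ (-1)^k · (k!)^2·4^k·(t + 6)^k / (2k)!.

Apply the ratio test: |a_{k+1}| / |a_k| = (k+1)²/[(2k+1)·(2k+2)] · 4, which tends to 1 as k → ∞.
So the series converges when |t + 6| < 1 and diverges when |t + 6| > 1; R = 1.

R = 1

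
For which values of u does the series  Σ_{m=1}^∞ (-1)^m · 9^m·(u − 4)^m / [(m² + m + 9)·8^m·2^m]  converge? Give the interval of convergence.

By the ratio test, |a_{m+1}/a_m| = [(m² + m + 9)/((m+1)² + (m+1) + 9)] · 9/(8·2) → 9/16.
Convergence for |u − 4| · 9/16 < 1, i.e. |u − 4| < 16/9. So R = 16/9.
When u = 52/9, the series is dominated by a constant times Σ 1/m², which converges (p = 2 > 1).
At u = 20/9: absolute convergence follows by limit comparison with Σ 1/m².

[20/9, 52/9]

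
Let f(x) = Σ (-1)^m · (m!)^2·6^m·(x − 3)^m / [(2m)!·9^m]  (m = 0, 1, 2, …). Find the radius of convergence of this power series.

The ratio of consecutive coefficients is (m+1)²/[(2m+1)·(2m+2)] · 6/9 → 1/6.
Thus R = 1/(1/6) = 6.

R = 6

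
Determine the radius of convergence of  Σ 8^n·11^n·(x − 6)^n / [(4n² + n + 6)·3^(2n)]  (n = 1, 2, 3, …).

By the ratio test, |a_{n+1}/a_n| = [(4n² + n + 6)/(4(n+1)² + (n+1) + 6)] · 8·11/9 → 88/9.
Hence the series converges for |x − 6| < 1/(88/9) = 9/88, so the radius of convergence is 9/88.

R = 9/88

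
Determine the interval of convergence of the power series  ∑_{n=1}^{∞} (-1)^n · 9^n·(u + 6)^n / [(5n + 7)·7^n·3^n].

(-25/3, -11/3]

The ratio of consecutive coefficients is [(5n + 7)/(5(n+1) + 7)] · 9/(7·3) → 3/7.
Thus R = 1/(3/7) = 7/3.
When u = -11/3, an alternating series whose terms decrease to 0 in absolute value, so it converges by the Leibniz criterion.
When u = -25/3, comparison with the harmonic series Σ 1/n shows the series diverges.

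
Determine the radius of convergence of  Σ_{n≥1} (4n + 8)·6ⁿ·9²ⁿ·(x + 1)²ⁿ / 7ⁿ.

R = √42/54

The ratio of consecutive coefficients is [(4(n+1) + 8)/(4n + 8)] · 6·81/7 → 486/7.
Writing y = (x + 1)², the series in y has radius 7/486, so |x + 1| < √(7/486) and R = √42/54.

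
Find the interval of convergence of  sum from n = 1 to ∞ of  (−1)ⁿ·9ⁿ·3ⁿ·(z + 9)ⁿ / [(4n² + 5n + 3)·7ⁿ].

The ratio of consecutive coefficients is [(4n² + 5n + 3)/(4(n+1)² + 5(n+1) + 3)] · 9·3/7 → 27/7.
The series converges when 27/7 · |z + 9| < 1, giving R = 7/27.
Endpoint z = -236/27: the series is dominated by a constant times Σ 1/n², which converges (p = 2 > 1).
Check z = -250/27: the series is dominated by a constant times Σ 1/n², which converges (p = 2 > 1).

[-250/27, -236/27]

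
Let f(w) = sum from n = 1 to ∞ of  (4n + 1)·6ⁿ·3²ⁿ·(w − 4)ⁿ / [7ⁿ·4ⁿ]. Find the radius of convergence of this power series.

Apply the ratio test: |a_{n+1}| / |a_n| = [(4(n+1) + 1)/(4n + 1)] · 6·9/(7·4), which tends to 27/14 as n → ∞.
The series converges when 27/14 · |w − 4| < 1, giving R = 14/27.

R = 14/27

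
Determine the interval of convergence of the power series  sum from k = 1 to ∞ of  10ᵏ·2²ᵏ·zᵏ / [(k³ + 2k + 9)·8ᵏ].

By the ratio test, |a_{k+1}/a_k| = [(k³ + 2k + 9)/((k+1)³ + 2(k+1) + 9)] · 10·4/8 → 5.
Convergence for |z| · 5 < 1, i.e. |z| < 1/5. So R = 1/5.
At z = 1/5: the series is dominated by a constant times Σ 1/k³, which converges (p = 3 > 1).
When z = -1/5, the terms are on the order of 1/k³, so the series converges absolutely by comparison with the p-series (p = 3 > 1).

[-1/5, 1/5]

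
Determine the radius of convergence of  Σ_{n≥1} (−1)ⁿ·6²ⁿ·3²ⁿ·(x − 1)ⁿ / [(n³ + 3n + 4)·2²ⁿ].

R = 1/81

The ratio of consecutive coefficients is [(n³ + 3n + 4)/((n+1)³ + 3(n+1) + 4)] · 36·9/4 → 81.
Hence the series converges for |x − 1| < 1/(81) = 1/81, so the radius of convergence is 1/81.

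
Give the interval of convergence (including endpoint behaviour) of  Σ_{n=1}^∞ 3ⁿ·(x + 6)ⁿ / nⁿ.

Root test: |a_n|^(1/n) = 3/n → 0.
Since the n-th root of |a_n| tends to 0, the series converges for all real x; R = ∞.

(−∞, ∞)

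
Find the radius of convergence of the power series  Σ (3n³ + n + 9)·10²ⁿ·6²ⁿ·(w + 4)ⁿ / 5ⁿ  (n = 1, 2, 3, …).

R = 1/720

By the ratio test, |a_{n+1}/a_n| = [(3(n+1)³ + (n+1) + 9)/(3n³ + n + 9)] · 100·36/5 → 720.
Hence the series converges for |w + 4| < 1/(720) = 1/720, so the radius of convergence is 1/720.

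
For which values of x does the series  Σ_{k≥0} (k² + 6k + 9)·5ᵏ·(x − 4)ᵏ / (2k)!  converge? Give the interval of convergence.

(−∞, ∞)

By the ratio test, |a_{k+1}/a_k| = ((k+1)² + 6(k+1) + 9)/(k² + 6k + 9) · 5 · 1/[(2k+1)·(2k+2)] → 0.
The limit is 0, so the series converges for all x; R = ∞.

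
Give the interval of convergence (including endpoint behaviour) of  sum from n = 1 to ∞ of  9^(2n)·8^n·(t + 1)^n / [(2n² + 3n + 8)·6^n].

Apply the ratio test: |a_{n+1}| / |a_n| = [(2n² + 3n + 8)/(2(n+1)² + 3(n+1) + 8)] · 81·8/6, which tends to 108 as n → ∞.
Convergence for |t + 1| · 108 < 1, i.e. |t + 1| < 1/108. So R = 1/108.
At t = -107/108: absolute convergence follows by limit comparison with Σ 1/n².
At t = -109/108: the terms are on the order of 1/n², so the series converges absolutely by comparison with the p-series (p = 2 > 1).

[-109/108, -107/108]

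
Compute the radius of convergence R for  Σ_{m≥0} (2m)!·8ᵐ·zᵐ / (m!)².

R = 1/32

Apply the ratio test: |a_{m+1}| / |a_m| = (2m+1)·(2m+2)/(m+1)² · 8, which tends to 32 as m → ∞.
Thus R = 1/(32) = 1/32.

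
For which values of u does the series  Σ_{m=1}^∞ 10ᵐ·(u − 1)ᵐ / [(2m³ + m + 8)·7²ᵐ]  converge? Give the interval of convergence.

[-39/10, 59/10]

Ratio test: |a_{m+1}/a_m| = [(2m³ + m + 8)/(2(m+1)³ + (m+1) + 8)] · 10/49 → 10/49 as m → ∞.
Thus R = 1/(10/49) = 49/10.
At u = 59/10: the terms are on the order of 1/m³, so the series converges absolutely by comparison with the p-series (p = 3 > 1).
Check u = -39/10: the terms are on the order of 1/m³, so the series converges absolutely by comparison with the p-series (p = 3 > 1).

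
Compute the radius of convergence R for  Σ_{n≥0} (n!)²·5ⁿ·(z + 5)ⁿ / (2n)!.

R = 4/5

Ratio test: |a_{n+1}/a_n| = (n+1)²/[(2n+1)·(2n+2)] · 5 → 5/4 as n → ∞.
Thus R = 1/(5/4) = 4/5.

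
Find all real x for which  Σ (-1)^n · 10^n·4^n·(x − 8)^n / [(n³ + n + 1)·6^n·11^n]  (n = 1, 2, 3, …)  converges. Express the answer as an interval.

[127/20, 193/20]

Apply the ratio test: |a_{n+1}| / |a_n| = [(n³ + n + 1)/((n+1)³ + (n+1) + 1)] · 10·4/(6·11), which tends to 20/33 as n → ∞.
The series converges when 20/33 · |x − 8| < 1, giving R = 33/20.
At x = 193/20: the series is dominated by a constant times Σ 1/n³, which converges (p = 3 > 1).
Check x = 127/20: the series is dominated by a constant times Σ 1/n³, which converges (p = 3 > 1).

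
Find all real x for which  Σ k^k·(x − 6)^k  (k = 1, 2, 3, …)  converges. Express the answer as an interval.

{6}

Applying the root test, |a_k|^(1/k) = k → ∞.
Since the k-th root of |a_k| is unbounded, the series converges only at x = 6; R = 0.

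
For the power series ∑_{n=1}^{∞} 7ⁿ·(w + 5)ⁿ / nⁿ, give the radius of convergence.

Applying the root test, |a_n|^(1/n) = 7/n → 0.
Since the n-th root of |a_n| tends to 0, the series converges for all real w; R = ∞.

R = ∞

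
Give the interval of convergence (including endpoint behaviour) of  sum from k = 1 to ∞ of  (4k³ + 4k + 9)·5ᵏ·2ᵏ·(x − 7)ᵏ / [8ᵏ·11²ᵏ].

(-449/5, 519/5)

Apply the ratio test: |a_{k+1}| / |a_k| = [(4(k+1)³ + 4(k+1) + 9)/(4k³ + 4k + 9)] · 5·2/(8·121), which tends to 5/484 as k → ∞.
Convergence for |x − 7| · 5/484 < 1, i.e. |x − 7| < 484/5. So R = 484/5.
Endpoint x = 519/5: the k-th term does not approach 0; divergence by the term test.
Check x = -449/5: the terms do not tend to 0, so the series diverges.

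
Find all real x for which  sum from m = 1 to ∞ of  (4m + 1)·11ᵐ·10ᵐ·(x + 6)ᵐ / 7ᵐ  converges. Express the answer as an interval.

(-667/110, -653/110)

By the ratio test, |a_{m+1}/a_m| = [(4(m+1) + 1)/(4m + 1)] · 11·10/7 → 110/7.
The series converges when 110/7 · |x + 6| < 1, giving R = 7/110.
When x = -653/110, the terms have absolute value of order m, which does not tend to 0, so the series diverges by the divergence test.
Endpoint x = -667/110: the terms do not tend to 0, so the series diverges.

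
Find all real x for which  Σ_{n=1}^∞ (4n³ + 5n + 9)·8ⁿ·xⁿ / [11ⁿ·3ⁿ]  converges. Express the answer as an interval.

Ratio test: |a_{n+1}/a_n| = [(4(n+1)³ + 5(n+1) + 9)/(4n³ + 5n + 9)] · 8/(11·3) → 8/33 as n → ∞.
Thus R = 1/(8/33) = 33/8.
At x = 33/8: the n-th term does not approach 0; divergence by the term test.
Endpoint x = -33/8: the n-th term does not approach 0; divergence by the term test.

(-33/8, 33/8)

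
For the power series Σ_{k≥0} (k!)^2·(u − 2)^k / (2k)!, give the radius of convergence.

The ratio of consecutive coefficients is (k+1)²/[(2k+1)·(2k+2)] → 1/4.
Hence the series converges for |u − 2| < 1/(1/4) = 4, so the radius of convergence is 4.

R = 4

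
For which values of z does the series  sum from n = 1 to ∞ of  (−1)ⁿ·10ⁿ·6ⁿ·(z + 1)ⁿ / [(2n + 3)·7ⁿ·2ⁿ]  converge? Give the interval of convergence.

By the ratio test, |a_{n+1}/a_n| = [(2n + 3)/(2(n+1) + 3)] · 10·6/(7·2) → 30/7.
Hence the series converges for |z + 1| < 1/(30/7) = 7/30, so the radius of convergence is 7/30.
At z = -23/30: an alternating series whose terms decrease to 0 in absolute value, so it converges by the Leibniz criterion.
Check z = -37/30: comparison with the harmonic series Σ 1/n shows the series diverges.

(-37/30, -23/30]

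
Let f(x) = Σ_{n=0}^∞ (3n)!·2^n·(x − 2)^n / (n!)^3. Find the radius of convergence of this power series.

Ratio test: |a_{n+1}/a_n| = (3n+1)·(3n+2)·(3n+3)/(n+1)³ · 2 → 54 as n → ∞.
Thus R = 1/(54) = 1/54.

R = 1/54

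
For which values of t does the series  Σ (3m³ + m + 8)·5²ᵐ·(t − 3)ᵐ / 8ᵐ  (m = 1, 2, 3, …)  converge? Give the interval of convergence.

(67/25, 83/25)

Apply the ratio test: |a_{m+1}| / |a_m| = [(3(m+1)³ + (m+1) + 8)/(3m³ + m + 8)] · 25/8, which tends to 25/8 as m → ∞.
Convergence for |t − 3| · 25/8 < 1, i.e. |t − 3| < 8/25. So R = 8/25.
Endpoint t = 83/25: the terms have absolute value of order m³, which does not tend to 0, so the series diverges by the divergence test.
At t = 67/25: the terms have absolute value of order m³, which does not tend to 0, so the series diverges by the divergence test.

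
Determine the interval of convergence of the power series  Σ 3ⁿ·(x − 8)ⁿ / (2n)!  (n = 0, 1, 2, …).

(−∞, ∞)

Apply the ratio test: |a_{n+1}| / |a_n| = 3 · 1/[(2n+1)·(2n+2)], which tends to 0 as n → ∞.
Since the limit is 0 < 1 for every x, the series converges on all of ℝ and R = ∞.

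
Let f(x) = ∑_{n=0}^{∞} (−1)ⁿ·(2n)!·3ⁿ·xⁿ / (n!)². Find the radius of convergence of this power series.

R = 1/12

Ratio test: |a_{n+1}/a_n| = (2n+1)·(2n+2)/(n+1)² · 3 → 12 as n → ∞.
Hence the series converges for |x| < 1/(12) = 1/12, so the radius of convergence is 1/12.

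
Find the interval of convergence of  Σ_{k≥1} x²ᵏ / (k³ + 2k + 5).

Apply the ratio test: |a_{k+1}| / |a_k| = (k³ + 2k + 5)/((k+1)³ + 2(k+1) + 5), which tends to 1 as k → ∞.
Since the exponent of x increases by 2 each term, convergence requires |x|² < 1, hence R = 1.
Endpoint x = 1: absolute convergence follows by limit comparison with Σ 1/k³.
Endpoint x = -1: the terms are on the order of 1/k³, so the series converges absolutely by comparison with the p-series (p = 3 > 1).

[-1, 1]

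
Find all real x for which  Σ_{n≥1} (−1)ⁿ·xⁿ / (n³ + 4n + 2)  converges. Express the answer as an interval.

[-1, 1]

Apply the ratio test: |a_{n+1}| / |a_n| = (n³ + 4n + 2)/((n+1)³ + 4(n+1) + 2), which tends to 1 as n → ∞.
So the series converges when |x| < 1 and diverges when |x| > 1; R = 1.
At x = 1: the series is dominated by a constant times Σ 1/n³, which converges (p = 3 > 1).
Check x = -1: absolute convergence follows by limit comparison with Σ 1/n³.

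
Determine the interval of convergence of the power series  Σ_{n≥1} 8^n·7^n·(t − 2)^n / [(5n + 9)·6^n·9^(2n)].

By the ratio test, |a_{n+1}/a_n| = [(5n + 9)/(5(n+1) + 9)] · 8·7/(6·81) → 28/243.
Thus R = 1/(28/243) = 243/28.
At t = 299/28: the terms behave like c/n; limit comparison with the harmonic series gives divergence.
When t = -187/28, an alternating series whose terms decrease to 0 in absolute value, so it converges by the Leibniz criterion.

[-187/28, 299/28)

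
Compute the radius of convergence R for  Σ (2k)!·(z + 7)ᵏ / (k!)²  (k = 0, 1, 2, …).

R = 1/4

Ratio test: |a_{k+1}/a_k| = (2k+1)·(2k+2)/(k+1)² → 4 as k → ∞.
The series converges when 4 · |z + 7| < 1, giving R = 1/4.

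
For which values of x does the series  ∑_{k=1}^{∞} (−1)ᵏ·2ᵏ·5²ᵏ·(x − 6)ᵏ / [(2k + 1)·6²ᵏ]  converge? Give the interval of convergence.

(132/25, 168/25]

Ratio test: |a_{k+1}/a_k| = [(2k + 1)/(2(k+1) + 1)] · 2·25/36 → 25/18 as k → ∞.
The series converges when 25/18 · |x − 6| < 1, giving R = 18/25.
Check x = 168/25: convergence follows from the alternating series test (terms decrease monotonically to 0).
At x = 132/25: the terms behave like c/k; limit comparison with the harmonic series gives divergence.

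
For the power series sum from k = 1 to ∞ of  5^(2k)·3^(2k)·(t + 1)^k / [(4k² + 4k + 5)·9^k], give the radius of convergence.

R = 1/25

By the ratio test, |a_{k+1}/a_k| = [(4k² + 4k + 5)/(4(k+1)² + 4(k+1) + 5)] · 25·9/9 → 25.
Hence the series converges for |t + 1| < 1/(25) = 1/25, so the radius of convergence is 1/25.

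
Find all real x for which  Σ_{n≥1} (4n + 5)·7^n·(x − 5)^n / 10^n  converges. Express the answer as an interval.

The ratio of consecutive coefficients is [(4(n+1) + 5)/(4n + 5)] · 7/10 → 7/10.
The series converges when 7/10 · |x − 5| < 1, giving R = 10/7.
Endpoint x = 45/7: the terms have absolute value of order n, which does not tend to 0, so the series diverges by the divergence test.
When x = 25/7, the terms have absolute value of order n, which does not tend to 0, so the series diverges by the divergence test.

(25/7, 45/7)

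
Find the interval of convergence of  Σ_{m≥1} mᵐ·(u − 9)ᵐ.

Root test: |a_m|^(1/m) = m → ∞.
The root grows without bound, so R = 0 (convergence only at u = 9).

{9}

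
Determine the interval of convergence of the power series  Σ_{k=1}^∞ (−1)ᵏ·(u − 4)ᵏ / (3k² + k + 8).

Apply the ratio test: |a_{k+1}| / |a_k| = (3k² + k + 8)/(3(k+1)² + (k+1) + 8), which tends to 1 as k → ∞.
Convergence for |u − 4| < 1, so R = 1.
Check u = 5: the terms are on the order of 1/k², so the series converges absolutely by comparison with the p-series (p = 2 > 1).
At u = 3: the terms are on the order of 1/k², so the series converges absolutely by comparison with the p-series (p = 2 > 1).

[3, 5]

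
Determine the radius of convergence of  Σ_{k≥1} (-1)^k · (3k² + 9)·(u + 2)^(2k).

By the ratio test, |a_{k+1}/a_k| = (3(k+1)² + 9)/(3k² + 9) → 1.
Since the exponent of (u + 2) increases by 2 each term, convergence requires |u + 2|² < 1, hence R = 1.

R = 1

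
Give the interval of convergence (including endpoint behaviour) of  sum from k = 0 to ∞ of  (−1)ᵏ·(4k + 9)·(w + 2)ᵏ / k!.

Ratio test: |a_{k+1}/a_k| = (4(k+1) + 9)/(4k + 9) · 1/(k+1) → 0 as k → ∞.
Since the limit is 0 < 1 for every w, the series converges on all of ℝ and R = ∞.

(−∞, ∞)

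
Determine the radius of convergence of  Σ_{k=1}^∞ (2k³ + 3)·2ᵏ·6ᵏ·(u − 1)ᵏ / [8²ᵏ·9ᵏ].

R = 48

Apply the ratio test: |a_{k+1}| / |a_k| = [(2(k+1)³ + 3)/(2k³ + 3)] · 2·6/(64·9), which tends to 1/48 as k → ∞.
The series converges when 1/48 · |u − 1| < 1, giving R = 48.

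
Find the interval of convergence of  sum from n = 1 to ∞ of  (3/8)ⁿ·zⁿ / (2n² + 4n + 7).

[-8/3, 8/3]

By the ratio test, |a_{n+1}/a_n| = [(2n² + 4n + 7)/(2(n+1)² + 4(n+1) + 7)] · 3/8 → 3/8.
Convergence for |z| · 3/8 < 1, i.e. |z| < 8/3. So R = 8/3.
Endpoint z = 8/3: the terms are on the order of 1/n², so the series converges absolutely by comparison with the p-series (p = 2 > 1).
Check z = -8/3: absolute convergence follows by limit comparison with Σ 1/n².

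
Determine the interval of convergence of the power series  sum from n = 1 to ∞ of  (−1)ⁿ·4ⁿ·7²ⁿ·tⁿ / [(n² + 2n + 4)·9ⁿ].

Apply the ratio test: |a_{n+1}| / |a_n| = [(n² + 2n + 4)/((n+1)² + 2(n+1) + 4)] · 4·49/9, which tends to 196/9 as n → ∞.
Hence the series converges for |t| < 1/(196/9) = 9/196, so the radius of convergence is 9/196.
Check t = 9/196: the terms are on the order of 1/n², so the series converges absolutely by comparison with the p-series (p = 2 > 1).
At t = -9/196: the series is dominated by a constant times Σ 1/n², which converges (p = 2 > 1).

[-9/196, 9/196]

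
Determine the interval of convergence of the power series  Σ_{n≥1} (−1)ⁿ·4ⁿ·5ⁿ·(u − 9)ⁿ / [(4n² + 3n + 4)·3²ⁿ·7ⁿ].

[117/20, 243/20]

Apply the ratio test: |a_{n+1}| / |a_n| = [(4n² + 3n + 4)/(4(n+1)² + 3(n+1) + 4)] · 4·5/(9·7), which tends to 20/63 as n → ∞.
Convergence for |u − 9| · 20/63 < 1, i.e. |u − 9| < 63/20. So R = 63/20.
Endpoint u = 243/20: the series is dominated by a constant times Σ 1/n², which converges (p = 2 > 1).
Endpoint u = 117/20: absolute convergence follows by limit comparison with Σ 1/n².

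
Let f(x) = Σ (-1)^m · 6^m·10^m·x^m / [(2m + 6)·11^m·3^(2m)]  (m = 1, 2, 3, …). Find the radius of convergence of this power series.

Ratio test: |a_{m+1}/a_m| = [(2m + 6)/(2(m+1) + 6)] · 6·10/(11·9) → 20/33 as m → ∞.
Hence the series converges for |x| < 1/(20/33) = 33/20, so the radius of convergence is 33/20.

R = 33/20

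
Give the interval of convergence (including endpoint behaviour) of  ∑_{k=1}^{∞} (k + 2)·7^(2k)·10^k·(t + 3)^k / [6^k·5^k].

(-150/49, -144/49)

Ratio test: |a_{k+1}/a_k| = [((k+1) + 2)/(k + 2)] · 49·10/(6·5) → 49/3 as k → ∞.
Thus R = 1/(49/3) = 3/49.
When t = -144/49, the terms do not tend to 0, so the series diverges.
Endpoint t = -150/49: the k-th term does not approach 0; divergence by the term test.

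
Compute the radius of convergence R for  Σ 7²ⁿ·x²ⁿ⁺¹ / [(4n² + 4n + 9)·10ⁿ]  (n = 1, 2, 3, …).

By the ratio test, |a_{n+1}/a_n| = [(4n² + 4n + 9)/(4(n+1)² + 4(n+1) + 9)] · 49/10 → 49/10.
Successive powers of x differ by 2, so the series converges when |x|² · 49/10 < 1, i.e. |x| < √(10/49). So R = √10/7.

R = √10/7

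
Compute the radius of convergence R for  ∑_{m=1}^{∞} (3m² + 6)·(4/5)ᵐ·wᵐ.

Ratio test: |a_{m+1}/a_m| = [(3(m+1)² + 6)/(3m² + 6)] · 4/5 → 4/5 as m → ∞.
The series converges when 4/5 · |w| < 1, giving R = 5/4.

R = 5/4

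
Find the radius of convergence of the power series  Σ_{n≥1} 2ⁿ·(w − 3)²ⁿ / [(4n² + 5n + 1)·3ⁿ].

R = √6/2

Apply the ratio test: |a_{n+1}| / |a_n| = [(4n² + 5n + 1)/(4(n+1)² + 5(n+1) + 1)] · 2/3, which tends to 2/3 as n → ∞.
Writing y = (w − 3)², the series in y has radius 3/2, so |w − 3| < √(3/2) and R = √6/2.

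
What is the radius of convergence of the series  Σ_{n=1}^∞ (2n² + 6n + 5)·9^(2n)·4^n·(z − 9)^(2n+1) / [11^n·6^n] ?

R = √66/18

The ratio of consecutive coefficients is [(2(n+1)² + 6(n+1) + 5)/(2n² + 6n + 5)] · 81·4/(11·6) → 54/11.
Successive powers of (z − 9) differ by 2, so the series converges when |z − 9|² · 54/11 < 1, i.e. |z − 9| < √(11/54). So R = √66/18.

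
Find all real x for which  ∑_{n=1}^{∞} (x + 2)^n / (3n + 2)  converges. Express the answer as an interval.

By the ratio test, |a_{n+1}/a_n| = (3n + 2)/(3(n+1) + 2) → 1.
Hence R = 1.
Check x = -1: comparison with the harmonic series Σ 1/n shows the series diverges.
Check x = -3: the terms alternate in sign and decrease monotonically to 0 in absolute value (size ~ c/n), so the alternating series test gives convergence.

[-3, -1)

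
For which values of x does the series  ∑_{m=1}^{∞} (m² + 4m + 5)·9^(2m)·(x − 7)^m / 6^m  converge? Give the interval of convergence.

(187/27, 191/27)

Apply the ratio test: |a_{m+1}| / |a_m| = [((m+1)² + 4(m+1) + 5)/(m² + 4m + 5)] · 81/6, which tends to 27/2 as m → ∞.
Convergence for |x − 7| · 27/2 < 1, i.e. |x − 7| < 2/27. So R = 2/27.
Check x = 191/27: the terms do not tend to 0, so the series diverges.
At x = 187/27: the terms do not tend to 0, so the series diverges.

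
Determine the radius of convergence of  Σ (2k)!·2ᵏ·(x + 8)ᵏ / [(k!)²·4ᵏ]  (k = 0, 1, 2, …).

The ratio of consecutive coefficients is (2k+1)·(2k+2)/(k+1)² · 2/4 → 2.
The series converges when 2 · |x + 8| < 1, giving R = 1/2.

R = 1/2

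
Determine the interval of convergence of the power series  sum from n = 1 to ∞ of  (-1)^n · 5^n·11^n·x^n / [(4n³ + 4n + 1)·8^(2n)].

Apply the ratio test: |a_{n+1}| / |a_n| = [(4n³ + 4n + 1)/(4(n+1)³ + 4(n+1) + 1)] · 5·11/64, which tends to 55/64 as n → ∞.
Convergence for |x| · 55/64 < 1, i.e. |x| < 64/55. So R = 64/55.
Endpoint x = 64/55: the series is dominated by a constant times Σ 1/n³, which converges (p = 3 > 1).
Check x = -64/55: the series is dominated by a constant times Σ 1/n³, which converges (p = 3 > 1).

[-64/55, 64/55]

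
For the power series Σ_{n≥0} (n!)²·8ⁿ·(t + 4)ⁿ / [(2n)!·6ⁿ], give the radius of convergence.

The ratio of consecutive coefficients is (n+1)²/[(2n+1)·(2n+2)] · 8/6 → 1/3.
Convergence for |t + 4| · 1/3 < 1, i.e. |t + 4| < 3. So R = 3.

R = 3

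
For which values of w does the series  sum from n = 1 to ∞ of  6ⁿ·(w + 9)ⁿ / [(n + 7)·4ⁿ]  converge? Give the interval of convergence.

[-29/3, -25/3)

The ratio of consecutive coefficients is [(n + 7)/((n+1) + 7)] · 6/4 → 3/2.
Thus R = 1/(3/2) = 2/3.
When w = -25/3, the terms are asymptotic to a nonzero constant times 1/n, so the series diverges by limit comparison with Σ 1/n.
Endpoint w = -29/3: convergence follows from the alternating series test (terms decrease monotonically to 0).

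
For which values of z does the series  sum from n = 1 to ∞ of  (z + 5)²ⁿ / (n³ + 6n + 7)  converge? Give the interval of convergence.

[-6, -4]

Ratio test: |a_{n+1}/a_n| = (n³ + 6n + 7)/((n+1)³ + 6(n+1) + 7) → 1 as n → ∞.
Writing y = (z + 5)², the series in y has radius 1, so |z + 5| < √(1) = 1 and R = 1.
Endpoint z = -4: the terms are on the order of 1/n³, so the series converges absolutely by comparison with the p-series (p = 3 > 1).
Endpoint z = -6: absolute convergence follows by limit comparison with Σ 1/n³.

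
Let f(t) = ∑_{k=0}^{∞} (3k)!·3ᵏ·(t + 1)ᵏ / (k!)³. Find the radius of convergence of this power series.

R = 1/81

Ratio test: |a_{k+1}/a_k| = (3k+1)·(3k+2)·(3k+3)/(k+1)³ · 3 → 81 as k → ∞.
Thus R = 1/(81) = 1/81.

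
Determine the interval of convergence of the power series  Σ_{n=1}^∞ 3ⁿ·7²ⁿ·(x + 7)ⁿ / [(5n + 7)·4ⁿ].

[-1033/147, -1025/147)

By the ratio test, |a_{n+1}/a_n| = [(5n + 7)/(5(n+1) + 7)] · 3·49/4 → 147/4.
Thus R = 1/(147/4) = 4/147.
Check x = -1025/147: comparison with the harmonic series Σ 1/n shows the series diverges.
Check x = -1033/147: the terms alternate in sign and decrease monotonically to 0 in absolute value (size ~ c/n), so the alternating series test gives convergence.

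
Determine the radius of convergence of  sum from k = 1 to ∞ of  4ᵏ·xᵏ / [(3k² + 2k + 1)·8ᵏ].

R = 2

Ratio test: |a_{k+1}/a_k| = [(3k² + 2k + 1)/(3(k+1)² + 2(k+1) + 1)] · 4/8 → 1/2 as k → ∞.
The series converges when 1/2 · |x| < 1, giving R = 2.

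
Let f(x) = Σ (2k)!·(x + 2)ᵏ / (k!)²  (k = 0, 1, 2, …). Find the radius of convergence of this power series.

R = 1/4

Apply the ratio test: |a_{k+1}| / |a_k| = (2k+1)·(2k+2)/(k+1)², which tends to 4 as k → ∞.
The series converges when 4 · |x + 2| < 1, giving R = 1/4.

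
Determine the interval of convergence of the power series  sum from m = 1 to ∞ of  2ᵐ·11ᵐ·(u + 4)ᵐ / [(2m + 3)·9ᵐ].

[-97/22, -79/22)

Ratio test: |a_{m+1}/a_m| = [(2m + 3)/(2(m+1) + 3)] · 2·11/9 → 22/9 as m → ∞.
The series converges when 22/9 · |u + 4| < 1, giving R = 9/22.
Check u = -79/22: the terms behave like c/m; limit comparison with the harmonic series gives divergence.
When u = -97/22, convergence follows from the alternating series test (terms decrease monotonically to 0).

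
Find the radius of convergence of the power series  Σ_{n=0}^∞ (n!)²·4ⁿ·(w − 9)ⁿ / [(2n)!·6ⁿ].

Apply the ratio test: |a_{n+1}| / |a_n| = (n+1)²/[(2n+1)·(2n+2)] · 4/6, which tends to 1/6 as n → ∞.
Hence the series converges for |w − 9| < 1/(1/6) = 6, so the radius of convergence is 6.

R = 6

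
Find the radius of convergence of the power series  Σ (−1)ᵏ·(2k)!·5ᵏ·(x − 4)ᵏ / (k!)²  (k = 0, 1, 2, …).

By the ratio test, |a_{k+1}/a_k| = (2k+1)·(2k+2)/(k+1)² · 5 → 20.
Convergence for |x − 4| · 20 < 1, i.e. |x − 4| < 1/20. So R = 1/20.

R = 1/20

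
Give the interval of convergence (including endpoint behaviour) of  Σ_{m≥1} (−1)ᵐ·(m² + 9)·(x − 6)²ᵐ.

(5, 7)

The ratio of consecutive coefficients is ((m+1)² + 9)/(m² + 9) → 1.
Writing y = (x − 6)², the series in y has radius 1, so |x − 6| < √(1) = 1 and R = 1.
Check x = 7: the terms do not tend to 0, so the series diverges.
Endpoint x = 5: the terms do not tend to 0, so the series diverges.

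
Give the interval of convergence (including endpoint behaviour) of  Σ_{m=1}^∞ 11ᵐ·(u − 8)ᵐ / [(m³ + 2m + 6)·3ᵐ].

[85/11, 91/11]

By the ratio test, |a_{m+1}/a_m| = [(m³ + 2m + 6)/((m+1)³ + 2(m+1) + 6)] · 11/3 → 11/3.
The series converges when 11/3 · |u − 8| < 1, giving R = 3/11.
Endpoint u = 91/11: the terms are on the order of 1/m³, so the series converges absolutely by comparison with the p-series (p = 3 > 1).
At u = 85/11: the series is dominated by a constant times Σ 1/m³, which converges (p = 3 > 1).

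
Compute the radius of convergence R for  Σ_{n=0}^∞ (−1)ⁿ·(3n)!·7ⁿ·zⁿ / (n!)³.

R = 1/189

Ratio test: |a_{n+1}/a_n| = (3n+1)·(3n+2)·(3n+3)/(n+1)³ · 7 → 189 as n → ∞.
Convergence for |z| · 189 < 1, i.e. |z| < 1/189. So R = 1/189.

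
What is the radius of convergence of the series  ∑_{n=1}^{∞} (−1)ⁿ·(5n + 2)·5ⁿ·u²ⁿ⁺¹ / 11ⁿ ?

Ratio test: |a_{n+1}/a_n| = [(5(n+1) + 2)/(5n + 2)] · 5/11 → 5/11 as n → ∞.
Successive powers of u differ by 2, so the series converges when |u|² · 5/11 < 1, i.e. |u| < √(11/5). So R = √55/5.

R = √55/5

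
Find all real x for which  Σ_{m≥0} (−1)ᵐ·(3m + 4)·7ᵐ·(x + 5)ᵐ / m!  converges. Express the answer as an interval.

Apply the ratio test: |a_{m+1}| / |a_m| = (3(m+1) + 4)/(3m + 4) · 7 · 1/(m+1), which tends to 0 as m → ∞.
Since the limit is 0 < 1 for every x, the series converges on all of ℝ and R = ∞.

(−∞, ∞)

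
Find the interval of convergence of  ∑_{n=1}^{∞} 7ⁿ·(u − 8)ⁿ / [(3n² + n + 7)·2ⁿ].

[54/7, 58/7]

The ratio of consecutive coefficients is [(3n² + n + 7)/(3(n+1)² + (n+1) + 7)] · 7/2 → 7/2.
The series converges when 7/2 · |u − 8| < 1, giving R = 2/7.
Check u = 58/7: absolute convergence follows by limit comparison with Σ 1/n².
When u = 54/7, absolute convergence follows by limit comparison with Σ 1/n².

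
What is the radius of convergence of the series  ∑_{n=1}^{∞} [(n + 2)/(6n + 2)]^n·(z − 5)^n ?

Applying the root test, |a_n|^(1/n) = (n + 2)/(6n + 2) → 1/6.
Convergence for |z − 5| · 1/6 < 1, i.e. |z − 5| < 6. So R = 6.

R = 6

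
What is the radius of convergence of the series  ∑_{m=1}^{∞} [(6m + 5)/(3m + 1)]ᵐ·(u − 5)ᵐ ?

R = 1/2

Applying the root test, |a_m|^(1/m) = (6m + 5)/(3m + 1) → 2.
Hence the series converges for |u − 5| < 1/(2) = 1/2, so the radius of convergence is 1/2.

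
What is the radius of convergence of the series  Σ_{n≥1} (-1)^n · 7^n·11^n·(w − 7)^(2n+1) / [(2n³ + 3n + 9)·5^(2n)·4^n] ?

The ratio of consecutive coefficients is [(2n³ + 3n + 9)/(2(n+1)³ + 3(n+1) + 9)] · 7·11/(25·4) → 77/100.
Successive powers of (w − 7) differ by 2, so the series converges when |w − 7|² · 77/100 < 1, i.e. |w − 7| < √(100/77). So R = 10√77/77.

R = 10√77/77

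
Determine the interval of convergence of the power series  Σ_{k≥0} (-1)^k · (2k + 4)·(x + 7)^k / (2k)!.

(−∞, ∞)

Apply the ratio test: |a_{k+1}| / |a_k| = (2(k+1) + 4)/(2k + 4) · 1/[(2k+1)·(2k+2)], which tends to 0 as k → ∞.
Since the limit is 0 < 1 for every x, the series converges on all of ℝ and R = ∞.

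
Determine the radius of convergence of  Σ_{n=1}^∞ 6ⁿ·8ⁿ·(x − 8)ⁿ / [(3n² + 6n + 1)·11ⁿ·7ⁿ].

R = 77/48

The ratio of consecutive coefficients is [(3n² + 6n + 1)/(3(n+1)² + 6(n+1) + 1)] · 6·8/(11·7) → 48/77.
Thus R = 1/(48/77) = 77/48.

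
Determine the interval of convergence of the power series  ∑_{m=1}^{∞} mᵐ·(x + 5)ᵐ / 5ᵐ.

{-5}

By the Cauchy root test, |a_m|^(1/m) = m/5 → ∞.
Since the m-th root of |a_m| is unbounded, the series converges only at x = -5; R = 0.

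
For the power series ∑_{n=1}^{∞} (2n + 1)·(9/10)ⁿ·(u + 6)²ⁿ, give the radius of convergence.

Apply the ratio test: |a_{n+1}| / |a_n| = [(2(n+1) + 1)/(2n + 1)] · 9/10, which tends to 9/10 as n → ∞.
Successive powers of (u + 6) differ by 2, so the series converges when |u + 6|² · 9/10 < 1, i.e. |u + 6| < √(10/9). So R = √10/3.

R = √10/3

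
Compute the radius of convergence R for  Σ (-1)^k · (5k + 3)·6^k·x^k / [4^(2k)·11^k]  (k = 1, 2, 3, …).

By the ratio test, |a_{k+1}/a_k| = [(5(k+1) + 3)/(5k + 3)] · 6/(16·11) → 3/88.
Hence the series converges for |x| < 1/(3/88) = 88/3, so the radius of convergence is 88/3.

R = 88/3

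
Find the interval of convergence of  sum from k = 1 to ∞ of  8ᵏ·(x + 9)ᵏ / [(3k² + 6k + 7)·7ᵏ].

Ratio test: |a_{k+1}/a_k| = [(3k² + 6k + 7)/(3(k+1)² + 6(k+1) + 7)] · 8/7 → 8/7 as k → ∞.
Thus R = 1/(8/7) = 7/8.
Endpoint x = -65/8: absolute convergence follows by limit comparison with Σ 1/k².
When x = -79/8, the terms are on the order of 1/k², so the series converges absolutely by comparison with the p-series (p = 2 > 1).

[-79/8, -65/8]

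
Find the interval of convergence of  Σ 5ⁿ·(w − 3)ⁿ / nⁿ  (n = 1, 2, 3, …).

(−∞, ∞)

Root test: |a_n|^(1/n) = 5/n → 0.
The limit is 0 for every w, so R = ∞.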